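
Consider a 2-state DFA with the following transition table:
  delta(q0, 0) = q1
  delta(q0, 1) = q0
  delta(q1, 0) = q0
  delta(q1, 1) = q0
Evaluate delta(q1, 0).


Looking up transition function:
delta(q1, 0) in the table
Row: q1, Column: 0
Result: q0

q0


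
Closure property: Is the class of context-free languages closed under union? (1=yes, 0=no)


CFL closure properties:
  Closed under: union, concatenation, Kleene star
  NOT closed under: intersection, complement
Operation 'union' is in closed list -> Yes (closed)

1


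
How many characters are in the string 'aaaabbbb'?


String: 'aaaabbbb'
Counting characters:
  'a' appears 4 time(s)
  'b' appears 4 time(s)
Total length = 4 + 4 = 8

8


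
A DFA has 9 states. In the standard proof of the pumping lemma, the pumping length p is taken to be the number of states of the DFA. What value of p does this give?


Pumping lemma for regular languages (standard proof):
Take p = |Q|, the number of DFA states.
Any string of length >= |Q| passes through |Q|+1 states while reading its first |Q| symbols,
so by pigeonhole some state repeats, giving the loop that can be pumped.
Here |Q| = 9
Therefore the proof uses p = 9

9


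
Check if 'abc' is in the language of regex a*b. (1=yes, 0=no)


Pattern: a*b
String: 'abc'
Pattern requires: zero or more 'a's followed by exactly one 'b'
Found 1 leading 'a's
Remaining: 'bc'
Remaining is not 'b' -> no match
Result: 0

0


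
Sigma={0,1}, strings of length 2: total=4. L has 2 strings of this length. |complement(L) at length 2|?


Alphabet: {0,1}
String length: 2
Total strings of length 2 = 2^2 = 4
Strings in L = 2
Complement = total - |L|
= 4 - 2
= 2

2


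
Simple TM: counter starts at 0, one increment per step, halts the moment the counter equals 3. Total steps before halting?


Counter starts at 0. Counting sequence:
  Step 1: counter = 1
  Step 2: counter = 2
  Step 3: counter = 3
Counter reached 3 -> halt
Total steps = 3

3


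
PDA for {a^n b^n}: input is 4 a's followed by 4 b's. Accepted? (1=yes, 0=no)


Language requires equal numbers of a's and b's
PDA pushes for each 'a', pops for each 'b'
Number of a's = 4
Number of b's = 4
4 == 4 -> Accept

1


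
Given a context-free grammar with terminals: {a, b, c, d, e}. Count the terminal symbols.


Terminal symbols: a, b, c, d, e
Counting each: a (#1), b (#2), c (#3), d (#4), e (#5)
Total = 5

5


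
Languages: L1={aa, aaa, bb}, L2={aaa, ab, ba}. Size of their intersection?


L1 = {aa, aaa, bb}
L2 = {aaa, ab, ba}
Checking each string in L1 against L2:
  'aa': in L2? No
  'aaa': in L2? Yes
  'bb': in L2? No
Intersection = {aaa}
|L1 ∩ L2| = 1

1


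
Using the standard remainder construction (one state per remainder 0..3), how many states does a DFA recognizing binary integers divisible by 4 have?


Divisibility by 4 is tracked via the remainder mod 4: 0, 1, ..., 3
The construction assigns one state to each remainder
Number of remainders = 4

4


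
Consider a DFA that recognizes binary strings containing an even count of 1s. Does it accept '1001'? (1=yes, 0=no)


DFA has 2 states: q_even (start, accept=yes) and q_odd
Processing string '1001' character by character:
  Position 0: read '1', 1-count=1 -> q_odd
  Position 1: read '0', 1-count=1 -> q_odd (no change)
  Position 2: read '0', 1-count=1 -> q_odd (no change)
  Position 3: read '1', 1-count=2 -> q_even
Final state: q_even, total 1s = 2 (even); the DFA requires an even count -> accept

1


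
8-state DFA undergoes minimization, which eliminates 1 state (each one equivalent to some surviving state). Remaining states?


Original DFA: 8 states
Redundant states removed: 1
Minimized states = original - removed
= 8 - 1
= 7

7


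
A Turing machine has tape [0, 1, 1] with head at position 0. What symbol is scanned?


Tape: [0, 1, 1]
Positions: 0 1 2
Values:    0 1 1
Head at position 0
tape[0] = 0

0


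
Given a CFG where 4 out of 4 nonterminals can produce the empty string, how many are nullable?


Nonterminals: {S, A, B, C}
A nonterminal is nullable if it can derive epsilon
Counting nullable nonterminals: 4
Total nullable = 4

4


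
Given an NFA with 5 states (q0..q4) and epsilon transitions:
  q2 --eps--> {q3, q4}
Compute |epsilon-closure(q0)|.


Starting from q0
Initialize closure = {q0}
q0 has no outgoing epsilon transitions -> nothing to add
Final closure: {q0}
Size = 1

1


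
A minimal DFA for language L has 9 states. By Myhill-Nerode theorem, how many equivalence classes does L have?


Myhill-Nerode theorem:
Number of equivalence classes = number of states in minimal DFA
Minimal DFA states = 9
Therefore equivalence classes = 9

9


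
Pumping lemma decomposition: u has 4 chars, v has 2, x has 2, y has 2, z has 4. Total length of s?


|s| = |u| + |v| + |x| + |y| + |z|
= 4 + 2 + 2 + 2 + 4
= 6 + 2 + 6
= 8 + 6
= 14

14


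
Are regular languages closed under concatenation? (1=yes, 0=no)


Regular languages are closed under:
- Union (DFA product construction)
- Intersection (DFA product construction)
- Complement (swap accept/reject states)
- Concatenation (NFA construction)
- Kleene star (NFA construction)
concatenation is in this list
Therefore: closed

1


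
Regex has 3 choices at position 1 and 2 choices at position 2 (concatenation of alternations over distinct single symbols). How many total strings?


First group: 3 alternatives
Second group: 2 alternatives
Concatenation: each choice from group 1 pairs with each from group 2
Total = 3 x 2 = 6

6


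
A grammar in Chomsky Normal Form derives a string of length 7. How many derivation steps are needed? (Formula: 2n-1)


Chomsky Normal Form derivation:
String length n = 7
Each step either:
  - Splits a nonterminal into two (n-1 such steps)
  - Converts a nonterminal to terminal (n such steps)
Total = (n-1) + n = 2n - 1
= 2(7) - 1
= 14 - 1
= 13

13


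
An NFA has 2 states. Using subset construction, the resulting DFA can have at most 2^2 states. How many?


NFA has 2 states
Subset construction: each DFA state = subset of NFA states
Maximum subsets = 2^2
2^2 = 4

4


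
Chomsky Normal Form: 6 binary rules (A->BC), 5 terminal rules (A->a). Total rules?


CNF allows two rule forms:
  A -> BC (binary): 6 rules
  A -> a (terminal): 5 rules
Total = 6 + 5 = 11

11


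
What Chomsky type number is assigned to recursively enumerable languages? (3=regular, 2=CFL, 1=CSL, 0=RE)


Chomsky hierarchy levels:
  Type 3: Regular (DFA/NFA/regex)
  Type 2: Context-free (PDA)
  Type 1: Context-sensitive
  Type 0: Recursively enumerable (TM)
'recursively enumerable' corresponds to Type 0

0


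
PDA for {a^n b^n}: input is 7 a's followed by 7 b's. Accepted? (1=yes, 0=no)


Language requires equal numbers of a's and b's
PDA pushes for each 'a', pops for each 'b'
Number of a's = 7
Number of b's = 7
7 == 7 -> Accept

1


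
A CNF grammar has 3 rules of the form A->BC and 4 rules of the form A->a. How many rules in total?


CNF allows two rule forms:
  A -> BC (binary): 3 rules
  A -> a (terminal): 4 rules
Total = 3 + 4 = 7

7


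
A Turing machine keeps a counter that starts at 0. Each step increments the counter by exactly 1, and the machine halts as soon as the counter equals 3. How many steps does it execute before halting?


Counter starts at 0. Counting sequence:
  Step 1: counter = 1
  Step 2: counter = 2
  Step 3: counter = 3
Counter reached 3 -> halt
Total steps = 3

3


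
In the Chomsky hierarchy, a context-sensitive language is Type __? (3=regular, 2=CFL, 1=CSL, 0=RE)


Chomsky hierarchy levels:
  Type 3: Regular (DFA/NFA/regex)
  Type 2: Context-free (PDA)
  Type 1: Context-sensitive
  Type 0: Recursively enumerable (TM)
'context-sensitive' corresponds to Type 1

1


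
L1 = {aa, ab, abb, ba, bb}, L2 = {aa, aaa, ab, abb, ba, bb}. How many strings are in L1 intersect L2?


L1 = {aa, ab, abb, ba, bb}
L2 = {aa, aaa, ab, abb, ba, bb}
Checking each string in L1 against L2:
  'aa': in L2? Yes
  'ab': in L2? Yes
  'abb': in L2? Yes
  'ba': in L2? Yes
  'bb': in L2? Yes
Intersection = {aa, ab, abb, ba, bb}
|L1 ∩ L2| = 5

5


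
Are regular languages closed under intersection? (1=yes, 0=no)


Regular languages are closed under all standard operations:
- Union: Yes (product construction)
- Intersection: Yes (product construction)
- Complement: Yes (swap accept/reject)
- Concatenation: Yes (NFA construction)
Operation: intersection -> Closed

1


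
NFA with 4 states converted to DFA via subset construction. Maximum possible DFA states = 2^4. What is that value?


NFA has 4 states
Subset construction: each DFA state = subset of NFA states
Maximum subsets = 2^4
2^4 = 16

16


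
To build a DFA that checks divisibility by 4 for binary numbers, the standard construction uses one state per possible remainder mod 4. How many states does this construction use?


Divisibility by 4 is tracked via the remainder mod 4: 0, 1, ..., 3
The construction assigns one state to each remainder
Number of remainders = 4

4


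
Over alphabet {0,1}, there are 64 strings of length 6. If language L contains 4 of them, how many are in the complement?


Alphabet: {0,1}
String length: 6
Total strings of length 6 = 2^6 = 64
Strings in L = 4
Complement = total - |L|
= 64 - 4
= 60

60


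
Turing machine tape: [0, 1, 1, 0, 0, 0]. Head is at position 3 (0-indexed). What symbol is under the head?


Tape: [0, 1, 1, 0, 0, 0]
Positions: 0 1 2 3 4 5
Values:    0 1 1 0 0 0
Head at position 3
tape[3] = 0

0


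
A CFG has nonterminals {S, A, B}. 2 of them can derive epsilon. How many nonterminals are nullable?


Nonterminals: {S, A, B}
A nonterminal is nullable if it can derive epsilon
Counting nullable nonterminals: 2
Total nullable = 2

2


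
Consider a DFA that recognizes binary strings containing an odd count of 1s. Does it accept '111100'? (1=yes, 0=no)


DFA has 2 states: q_even (start, accept=no) and q_odd
Processing string '111100' character by character:
  Position 0: read '1', 1-count=1 -> q_odd
  Position 1: read '1', 1-count=2 -> q_even
  Position 2: read '1', 1-count=3 -> q_odd
  Position 3: read '1', 1-count=4 -> q_even
  Position 4: read '0', 1-count=4 -> q_even (no change)
  Position 5: read '0', 1-count=4 -> q_even (no change)
Final state: q_even, total 1s = 4 (even); the DFA requires an odd count -> reject

0


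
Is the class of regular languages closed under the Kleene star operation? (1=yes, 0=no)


Regular languages are closed under:
- Union (DFA product construction)
- Intersection (DFA product construction)
- Complement (swap accept/reject states)
- Concatenation (NFA construction)
- Kleene star (NFA construction)
Kleene star is in this list
Therefore: closed

1


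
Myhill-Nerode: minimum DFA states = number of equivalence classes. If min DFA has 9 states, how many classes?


Myhill-Nerode theorem:
Number of equivalence classes = number of states in minimal DFA
Minimal DFA states = 9
Therefore equivalence classes = 9

9


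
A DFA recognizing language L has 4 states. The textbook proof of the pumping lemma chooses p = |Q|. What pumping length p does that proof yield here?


Pumping lemma for regular languages (standard proof):
Take p = |Q|, the number of DFA states.
Any string of length >= |Q| passes through |Q|+1 states while reading its first |Q| symbols,
so by pigeonhole some state repeats, giving the loop that can be pumped.
Here |Q| = 4
Therefore the proof uses p = 4

4


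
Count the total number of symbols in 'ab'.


String: 'ab'
Counting characters:
  'a' appears 1 time(s)
  'b' appears 1 time(s)
Total length = 1 + 1 = 2

2


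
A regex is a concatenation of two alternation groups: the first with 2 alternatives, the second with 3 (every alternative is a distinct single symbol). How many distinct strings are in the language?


First group: 2 alternatives
Second group: 3 alternatives
Concatenation: each choice from group 1 pairs with each from group 2
Total = 2 x 3 = 6

6


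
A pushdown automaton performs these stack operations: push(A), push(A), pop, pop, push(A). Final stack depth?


Tracing stack operations:
  push(A) -> stack = [A], depth=1
  push(A) -> stack = [A,A], depth=2
  pop -> removed A, stack = [A], depth=1
  pop -> removed A, stack = [], depth=0
  push(A) -> stack = [A], depth=1
Final depth = 1

1


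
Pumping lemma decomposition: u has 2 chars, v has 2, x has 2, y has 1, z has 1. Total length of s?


|s| = |u| + |v| + |x| + |y| + |z|
= 2 + 2 + 2 + 1 + 1
= 4 + 2 + 2
= 6 + 2
= 8

8


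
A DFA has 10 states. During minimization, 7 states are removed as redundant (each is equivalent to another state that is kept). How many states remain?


Original DFA: 10 states
Redundant states removed: 7
Minimized states = original - removed
= 10 - 7
= 3

3


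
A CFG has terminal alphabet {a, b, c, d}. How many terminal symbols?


Terminal symbols: a, b, c, d
Counting each: a (#1), b (#2), c (#3), d (#4)
Total = 4

4


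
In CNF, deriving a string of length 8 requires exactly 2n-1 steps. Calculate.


Chomsky Normal Form derivation:
String length n = 8
Each step either:
  - Splits a nonterminal into two (n-1 such steps)
  - Converts a nonterminal to terminal (n such steps)
Total = (n-1) + n = 2n - 1
= 2(8) - 1
= 16 - 1
= 15

15


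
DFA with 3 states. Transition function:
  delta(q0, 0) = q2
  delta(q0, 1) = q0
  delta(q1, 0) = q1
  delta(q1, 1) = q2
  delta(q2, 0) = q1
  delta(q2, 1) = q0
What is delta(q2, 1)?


Looking up transition function:
delta(q2, 1) in the table
Row: q2, Column: 1
Result: q0

q0


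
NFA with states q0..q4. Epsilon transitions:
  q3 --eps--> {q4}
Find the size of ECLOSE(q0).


Starting from q0
Initialize closure = {q0}
q0 has no outgoing epsilon transitions -> nothing to add
Final closure: {q0}
Size = 1

1


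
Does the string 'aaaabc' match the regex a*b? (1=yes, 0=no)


Pattern: a*b
String: 'aaaabc'
Pattern requires: zero or more 'a's followed by exactly one 'b'
Found 4 leading 'a's
Remaining: 'bc'
Remaining is not 'b' -> no match
Result: 0

0


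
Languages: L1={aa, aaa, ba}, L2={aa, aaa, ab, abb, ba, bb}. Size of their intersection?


L1 = {aa, aaa, ba}
L2 = {aa, aaa, ab, abb, ba, bb}
Checking each string in L1 against L2:
  'aa': in L2? Yes
  'aaa': in L2? Yes
  'ba': in L2? Yes
Intersection = {aa, aaa, ba}
|L1 ∩ L2| = 3

3


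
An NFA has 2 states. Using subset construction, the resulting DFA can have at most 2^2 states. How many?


NFA has 2 states
Subset construction: each DFA state = subset of NFA states
Maximum subsets = 2^2
2^2 = 4

4


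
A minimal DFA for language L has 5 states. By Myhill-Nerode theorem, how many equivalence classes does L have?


Myhill-Nerode theorem:
Number of equivalence classes = number of states in minimal DFA
Minimal DFA states = 5
Therefore equivalence classes = 5

5


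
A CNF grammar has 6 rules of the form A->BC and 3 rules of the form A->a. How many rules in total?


CNF allows two rule forms:
  A -> BC (binary): 6 rules
  A -> a (terminal): 3 rules
Total = 6 + 3 = 9

9


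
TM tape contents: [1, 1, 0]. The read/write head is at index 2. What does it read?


Tape: [1, 1, 0]
Positions: 0 1 2
Values:    1 1 0
Head at position 2
tape[2] = 0

0


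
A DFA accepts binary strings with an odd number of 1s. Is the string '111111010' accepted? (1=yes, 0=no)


DFA has 2 states: q_even (start, accept=no) and q_odd
Processing string '111111010' character by character:
  Position 0: read '1', 1-count=1 -> q_odd
  Position 1: read '1', 1-count=2 -> q_even
  Position 2: read '1', 1-count=3 -> q_odd
  Position 3: read '1', 1-count=4 -> q_even
  Position 4: read '1', 1-count=5 -> q_odd
  Position 5: read '1', 1-count=6 -> q_even
  Position 6: read '0', 1-count=6 -> q_even (no change)
  Position 7: read '1', 1-count=7 -> q_odd
  Position 8: read '0', 1-count=7 -> q_odd (no change)
Final state: q_odd, total 1s = 7 (odd); the DFA requires an odd count -> accept

1


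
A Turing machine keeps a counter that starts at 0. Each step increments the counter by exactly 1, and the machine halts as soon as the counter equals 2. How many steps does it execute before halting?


Counter starts at 0. Counting sequence:
  Step 1: counter = 1
  Step 2: counter = 2
Counter reached 2 -> halt
Total steps = 2

2


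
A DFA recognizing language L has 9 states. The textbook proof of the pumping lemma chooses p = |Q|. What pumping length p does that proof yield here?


Pumping lemma for regular languages (standard proof):
Take p = |Q|, the number of DFA states.
Any string of length >= |Q| passes through |Q|+1 states while reading its first |Q| symbols,
so by pigeonhole some state repeats, giving the loop that can be pumped.
Here |Q| = 9
Therefore the proof uses p = 9

9


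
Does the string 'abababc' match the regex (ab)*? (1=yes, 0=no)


Pattern: (ab)*
String: 'abababc'
Pattern requires: zero or more repetitions of 'ab'
Length 7 is odd -> cannot be (ab)* -> no match
Result: 0

0


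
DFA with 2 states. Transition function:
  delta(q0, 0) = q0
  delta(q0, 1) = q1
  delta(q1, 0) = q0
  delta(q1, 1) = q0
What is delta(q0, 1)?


Looking up transition function:
delta(q0, 1) in the table
Row: q0, Column: 1
Result: q1

q1


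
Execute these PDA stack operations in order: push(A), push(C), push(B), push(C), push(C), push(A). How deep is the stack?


Tracing stack operations:
  push(A) -> stack = [A], depth=1
  push(C) -> stack = [A,C], depth=2
  push(B) -> stack = [A,C,B], depth=3
  push(C) -> stack = [A,C,B,C], depth=4
  push(C) -> stack = [A,C,B,C,C], depth=5
  push(A) -> stack = [A,C,B,C,C,A], depth=6
Final depth = 6

6


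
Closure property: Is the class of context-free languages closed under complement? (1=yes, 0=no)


CFL closure properties:
  Closed under: union, concatenation, Kleene star
  NOT closed under: intersection, complement
Operation 'complement' is in not-closed list -> No (not closed)

0


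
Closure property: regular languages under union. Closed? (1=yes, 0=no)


Regular languages are closed under:
- Union (DFA product construction)
- Intersection (DFA product construction)
- Complement (swap accept/reject states)
- Concatenation (NFA construction)
- Kleene star (NFA construction)
union is in this list
Therefore: closed

1


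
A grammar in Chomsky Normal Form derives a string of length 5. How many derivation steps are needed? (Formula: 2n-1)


Chomsky Normal Form derivation:
String length n = 5
Each step either:
  - Splits a nonterminal into two (n-1 such steps)
  - Converts a nonterminal to terminal (n such steps)
Total = (n-1) + n = 2n - 1
= 2(5) - 1
= 10 - 1
= 9

9


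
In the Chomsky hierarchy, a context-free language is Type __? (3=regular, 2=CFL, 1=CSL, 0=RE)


Chomsky hierarchy levels:
  Type 3: Regular (DFA/NFA/regex)
  Type 2: Context-free (PDA)
  Type 1: Context-sensitive
  Type 0: Recursively enumerable (TM)
'context-free' corresponds to Type 2

2


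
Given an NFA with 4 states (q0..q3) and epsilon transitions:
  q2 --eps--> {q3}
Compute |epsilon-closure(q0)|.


Starting from q0
Initialize closure = {q0}
q0 has no outgoing epsilon transitions -> nothing to add
Final closure: {q0}
Size = 1

1


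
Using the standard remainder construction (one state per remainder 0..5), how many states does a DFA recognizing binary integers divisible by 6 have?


Divisibility by 6 is tracked via the remainder mod 6: 0, 1, ..., 5
The construction assigns one state to each remainder
Number of remainders = 6

6


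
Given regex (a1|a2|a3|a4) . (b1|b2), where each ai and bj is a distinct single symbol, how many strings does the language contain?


First group: 4 alternatives
Second group: 2 alternatives
Concatenation: each choice from group 1 pairs with each from group 2
Total = 4 x 2 = 8

8


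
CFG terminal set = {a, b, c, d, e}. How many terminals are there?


Terminal symbols: a, b, c, d, e
Counting each: a (#1), b (#2), c (#3), d (#4), e (#5)
Total = 5

5


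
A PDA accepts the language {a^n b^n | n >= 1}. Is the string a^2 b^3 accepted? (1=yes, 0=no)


Language requires equal numbers of a's and b's
PDA pushes for each 'a', pops for each 'b'
Number of a's = 2
Number of b's = 3
2 != 3 -> Reject

0


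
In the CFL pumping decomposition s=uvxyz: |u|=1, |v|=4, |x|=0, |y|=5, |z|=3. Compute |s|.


|s| = |u| + |v| + |x| + |y| + |z|
= 1 + 4 + 0 + 5 + 3
= 5 + 0 + 8
= 5 + 8
= 13

13


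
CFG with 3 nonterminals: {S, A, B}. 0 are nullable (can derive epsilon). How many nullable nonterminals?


Nonterminals: {S, A, B}
A nonterminal is nullable if it can derive epsilon
Counting nullable nonterminals: 0
Total nullable = 0

0


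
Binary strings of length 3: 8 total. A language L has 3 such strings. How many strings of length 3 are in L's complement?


Alphabet: {0,1}
String length: 3
Total strings of length 3 = 2^3 = 8
Strings in L = 3
Complement = total - |L|
= 8 - 3
= 5

5


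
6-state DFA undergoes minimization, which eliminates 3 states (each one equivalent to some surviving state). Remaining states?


Original DFA: 6 states
Redundant states removed: 3
Minimized states = original - removed
= 6 - 3
= 3

3


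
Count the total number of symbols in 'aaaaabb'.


String: 'aaaaabb'
Counting characters:
  'a' appears 5 time(s)
  'b' appears 2 time(s)
Total length = 5 + 2 = 7

7


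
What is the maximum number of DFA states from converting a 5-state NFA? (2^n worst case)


NFA has 5 states
Subset construction: each DFA state = subset of NFA states
Maximum subsets = 2^5
2^5 = 32

32


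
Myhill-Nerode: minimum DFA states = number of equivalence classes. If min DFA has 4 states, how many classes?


Myhill-Nerode theorem:
Number of equivalence classes = number of states in minimal DFA
Minimal DFA states = 4
Therefore equivalence classes = 4

4


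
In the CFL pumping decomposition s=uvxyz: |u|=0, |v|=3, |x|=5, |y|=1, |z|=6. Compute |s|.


|s| = |u| + |v| + |x| + |y| + |z|
= 0 + 3 + 5 + 1 + 6
= 3 + 5 + 7
= 8 + 7
= 15

15


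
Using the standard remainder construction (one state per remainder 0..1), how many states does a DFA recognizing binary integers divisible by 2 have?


Divisibility by 2 is tracked via the remainder mod 2: 0, 1, ..., 1
The construction assigns one state to each remainder
Number of remainders = 2

2


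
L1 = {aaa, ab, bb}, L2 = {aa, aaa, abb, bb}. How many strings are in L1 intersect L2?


L1 = {aaa, ab, bb}
L2 = {aa, aaa, abb, bb}
Checking each string in L1 against L2:
  'aaa': in L2? Yes
  'ab': in L2? No
  'bb': in L2? Yes
Intersection = {aaa, bb}
|L1 ∩ L2| = 2

2


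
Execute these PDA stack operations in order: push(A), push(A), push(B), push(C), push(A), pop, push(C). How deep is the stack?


Tracing stack operations:
  push(A) -> stack = [A], depth=1
  push(A) -> stack = [A,A], depth=2
  push(B) -> stack = [A,A,B], depth=3
  push(C) -> stack = [A,A,B,C], depth=4
  push(A) -> stack = [A,A,B,C,A], depth=5
  pop -> removed A, stack = [A,A,B,C], depth=4
  push(C) -> stack = [A,A,B,C,C], depth=5
Final depth = 5

5


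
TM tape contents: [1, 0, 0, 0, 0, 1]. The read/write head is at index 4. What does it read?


Tape: [1, 0, 0, 0, 0, 1]
Positions: 0 1 2 3 4 5
Values:    1 0 0 0 0 1
Head at position 4
tape[4] = 0

0


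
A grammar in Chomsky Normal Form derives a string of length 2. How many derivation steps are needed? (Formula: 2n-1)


Chomsky Normal Form derivation:
String length n = 2
Each step either:
  - Splits a nonterminal into two (n-1 such steps)
  - Converts a nonterminal to terminal (n such steps)
Total = (n-1) + n = 2n - 1
= 2(2) - 1
= 4 - 1
= 3

3


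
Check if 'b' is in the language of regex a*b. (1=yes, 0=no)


Pattern: a*b
String: 'b'
Pattern requires: zero or more 'a's followed by exactly one 'b'
Found 0 leading 'a's
Remaining: 'b'
Remaining is exactly 'b' -> match
Result: 1

1


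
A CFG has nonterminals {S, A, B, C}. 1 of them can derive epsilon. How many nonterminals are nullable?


Nonterminals: {S, A, B, C}
A nonterminal is nullable if it can derive epsilon
Counting nullable nonterminals: 1
Total nullable = 1

1


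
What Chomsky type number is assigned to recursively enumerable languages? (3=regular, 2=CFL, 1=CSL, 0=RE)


Chomsky hierarchy levels:
  Type 3: Regular (DFA/NFA/regex)
  Type 2: Context-free (PDA)
  Type 1: Context-sensitive
  Type 0: Recursively enumerable (TM)
'recursively enumerable' corresponds to Type 0

0


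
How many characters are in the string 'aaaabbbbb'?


String: 'aaaabbbbb'
Counting characters:
  'a' appears 4 time(s)
  'b' appears 5 time(s)
Total length = 4 + 5 = 9

9


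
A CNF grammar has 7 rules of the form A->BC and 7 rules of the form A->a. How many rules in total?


CNF allows two rule forms:
  A -> BC (binary): 7 rules
  A -> a (terminal): 7 rules
Total = 7 + 7 = 14

14


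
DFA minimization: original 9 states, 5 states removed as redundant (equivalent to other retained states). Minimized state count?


Original DFA: 9 states
Redundant states removed: 5
Minimized states = original - removed
= 9 - 5
= 4

4


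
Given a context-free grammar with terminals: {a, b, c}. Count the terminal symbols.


Terminal symbols: a, b, c
Counting each: a (#1), b (#2), c (#3)
Total = 3

3


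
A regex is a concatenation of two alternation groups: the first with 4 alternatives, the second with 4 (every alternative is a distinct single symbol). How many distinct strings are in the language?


First group: 4 alternatives
Second group: 4 alternatives
Concatenation: each choice from group 1 pairs with each from group 2
Total = 4 x 4 = 16

16


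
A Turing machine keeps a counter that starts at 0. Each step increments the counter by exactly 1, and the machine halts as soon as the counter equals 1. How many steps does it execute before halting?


Counter starts at 0. Counting sequence:
  Step 1: counter = 1
Counter reached 1 -> halt
Total steps = 1

1


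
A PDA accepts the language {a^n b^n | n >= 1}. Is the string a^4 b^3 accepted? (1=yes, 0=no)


Language requires equal numbers of a's and b's
PDA pushes for each 'a', pops for each 'b'
Number of a's = 4
Number of b's = 3
4 != 3 -> Reject

0


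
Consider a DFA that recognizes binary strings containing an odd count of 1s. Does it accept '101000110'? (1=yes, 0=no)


DFA has 2 states: q_even (start, accept=no) and q_odd
Processing string '101000110' character by character:
  Position 0: read '1', 1-count=1 -> q_odd
  Position 1: read '0', 1-count=1 -> q_odd (no change)
  Position 2: read '1', 1-count=2 -> q_even
  Position 3: read '0', 1-count=2 -> q_even (no change)
  Position 4: read '0', 1-count=2 -> q_even (no change)
  Position 5: read '0', 1-count=2 -> q_even (no change)
  Position 6: read '1', 1-count=3 -> q_odd
  Position 7: read '1', 1-count=4 -> q_even
  Position 8: read '0', 1-count=4 -> q_even (no change)
Final state: q_even, total 1s = 4 (even); the DFA requires an odd count -> reject

0


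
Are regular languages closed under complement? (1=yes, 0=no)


Regular languages are closed under all standard operations:
- Union: Yes (product construction)
- Intersection: Yes (product construction)
- Complement: Yes (swap accept/reject)
- Concatenation: Yes (NFA construction)
Operation: complement -> Closed

1


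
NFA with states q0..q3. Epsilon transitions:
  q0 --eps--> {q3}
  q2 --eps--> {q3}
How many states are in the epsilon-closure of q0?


Starting from q0
Initialize closure = {q0}
Follow epsilon from q0 -> add q3
Final closure: {q0, q3}
Size = 2

2


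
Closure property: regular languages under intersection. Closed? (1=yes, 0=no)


Regular languages are closed under:
- Union (DFA product construction)
- Intersection (DFA product construction)
- Complement (swap accept/reject states)
- Concatenation (NFA construction)
- Kleene star (NFA construction)
intersection is in this list
Therefore: closed

1


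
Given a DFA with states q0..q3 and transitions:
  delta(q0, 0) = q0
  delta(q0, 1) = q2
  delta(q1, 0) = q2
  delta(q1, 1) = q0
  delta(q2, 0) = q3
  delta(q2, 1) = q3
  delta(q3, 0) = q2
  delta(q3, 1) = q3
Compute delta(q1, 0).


Looking up transition function:
delta(q1, 0) in the table
Row: q1, Column: 0
Result: q2

q2


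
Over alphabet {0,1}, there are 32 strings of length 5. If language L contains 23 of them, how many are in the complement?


Alphabet: {0,1}
String length: 5
Total strings of length 5 = 2^5 = 32
Strings in L = 23
Complement = total - |L|
= 32 - 23
= 9

9


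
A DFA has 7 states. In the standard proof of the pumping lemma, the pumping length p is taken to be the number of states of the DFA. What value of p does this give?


Pumping lemma for regular languages (standard proof):
Take p = |Q|, the number of DFA states.
Any string of length >= |Q| passes through |Q|+1 states while reading its first |Q| symbols,
so by pigeonhole some state repeats, giving the loop that can be pumped.
Here |Q| = 7
Therefore the proof uses p = 7

7


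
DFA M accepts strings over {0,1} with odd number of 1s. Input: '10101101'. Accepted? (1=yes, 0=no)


DFA has 2 states: q_even (start, accept=no) and q_odd
Processing string '10101101' character by character:
  Position 0: read '1', 1-count=1 -> q_odd
  Position 1: read '0', 1-count=1 -> q_odd (no change)
  Position 2: read '1', 1-count=2 -> q_even
  Position 3: read '0', 1-count=2 -> q_even (no change)
  Position 4: read '1', 1-count=3 -> q_odd
  Position 5: read '1', 1-count=4 -> q_even
  Position 6: read '0', 1-count=4 -> q_even (no change)
  Position 7: read '1', 1-count=5 -> q_odd
Final state: q_odd, total 1s = 5 (odd); the DFA requires an odd count -> accept

1


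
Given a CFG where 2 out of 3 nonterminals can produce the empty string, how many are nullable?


Nonterminals: {S, A, B}
A nonterminal is nullable if it can derive epsilon
Counting nullable nonterminals: 2
Total nullable = 2

2


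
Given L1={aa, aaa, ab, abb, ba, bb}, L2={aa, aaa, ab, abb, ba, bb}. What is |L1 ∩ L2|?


L1 = {aa, aaa, ab, abb, ba, bb}
L2 = {aa, aaa, ab, abb, ba, bb}
Checking each string in L1 against L2:
  'aa': in L2? Yes
  'aaa': in L2? Yes
  'ab': in L2? Yes
  'abb': in L2? Yes
  'ba': in L2? Yes
  'bb': in L2? Yes
Intersection = {aa, aaa, ab, abb, ba, bb}
|L1 ∩ L2| = 6

6


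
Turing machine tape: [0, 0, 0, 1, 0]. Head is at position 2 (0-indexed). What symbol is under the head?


Tape: [0, 0, 0, 1, 0]
Positions: 0 1 2 3 4
Values:    0 0 0 1 0
Head at position 2
tape[2] = 0

0


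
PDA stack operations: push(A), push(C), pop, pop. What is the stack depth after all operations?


Tracing stack operations:
  push(A) -> stack = [A], depth=1
  push(C) -> stack = [A,C], depth=2
  pop -> removed C, stack = [A], depth=1
  pop -> removed A, stack = [], depth=0
Final depth = 0

0


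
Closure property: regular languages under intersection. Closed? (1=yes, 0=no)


Regular languages are closed under:
- Union (DFA product construction)
- Intersection (DFA product construction)
- Complement (swap accept/reject states)
- Concatenation (NFA construction)
- Kleene star (NFA construction)
intersection is in this list
Therefore: closed

1


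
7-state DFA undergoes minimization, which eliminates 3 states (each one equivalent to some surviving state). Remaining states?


Original DFA: 7 states
Redundant states removed: 3
Minimized states = original - removed
= 7 - 3
= 4

4


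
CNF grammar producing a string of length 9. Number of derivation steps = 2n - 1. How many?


Chomsky Normal Form derivation:
String length n = 9
Each step either:
  - Splits a nonterminal into two (n-1 such steps)
  - Converts a nonterminal to terminal (n such steps)
Total = (n-1) + n = 2n - 1
= 2(9) - 1
= 18 - 1
= 17

17


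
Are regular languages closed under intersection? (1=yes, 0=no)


Regular languages are closed under all standard operations:
- Union: Yes (product construction)
- Intersection: Yes (product construction)
- Complement: Yes (swap accept/reject)
- Concatenation: Yes (NFA construction)
Operation: intersection -> Closed

1


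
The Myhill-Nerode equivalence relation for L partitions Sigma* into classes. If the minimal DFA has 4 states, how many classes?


Myhill-Nerode theorem:
Number of equivalence classes = number of states in minimal DFA
Minimal DFA states = 4
Therefore equivalence classes = 4

4


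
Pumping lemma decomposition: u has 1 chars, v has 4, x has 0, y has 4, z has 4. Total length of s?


|s| = |u| + |v| + |x| + |y| + |z|
= 1 + 4 + 0 + 4 + 4
= 5 + 0 + 8
= 5 + 8
= 13

13


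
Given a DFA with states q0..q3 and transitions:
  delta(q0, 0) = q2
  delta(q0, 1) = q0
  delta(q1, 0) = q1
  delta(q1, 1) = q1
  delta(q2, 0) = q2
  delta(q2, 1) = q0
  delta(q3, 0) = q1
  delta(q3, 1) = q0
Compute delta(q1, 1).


Looking up transition function:
delta(q1, 1) in the table
Row: q1, Column: 1
Result: q1

q1


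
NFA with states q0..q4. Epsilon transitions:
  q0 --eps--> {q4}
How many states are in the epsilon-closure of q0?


Starting from q0
Initialize closure = {q0}
Follow epsilon from q0 -> add q4
Final closure: {q0, q4}
Size = 2

2


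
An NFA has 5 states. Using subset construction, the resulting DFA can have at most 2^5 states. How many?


NFA has 5 states
Subset construction: each DFA state = subset of NFA states
Maximum subsets = 2^5
2^5 = 32

32


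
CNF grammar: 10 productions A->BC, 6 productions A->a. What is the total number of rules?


CNF allows two rule forms:
  A -> BC (binary): 10 rules
  A -> a (terminal): 6 rules
Total = 10 + 6 = 16

16


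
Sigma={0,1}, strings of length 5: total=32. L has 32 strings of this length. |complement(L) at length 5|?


Alphabet: {0,1}
String length: 5
Total strings of length 5 = 2^5 = 32
Strings in L = 32
Complement = total - |L|
= 32 - 32
= 0

0


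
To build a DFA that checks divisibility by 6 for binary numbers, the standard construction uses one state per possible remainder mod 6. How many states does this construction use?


Divisibility by 6 is tracked via the remainder mod 6: 0, 1, ..., 5
The construction assigns one state to each remainder
Number of remainders = 6

6


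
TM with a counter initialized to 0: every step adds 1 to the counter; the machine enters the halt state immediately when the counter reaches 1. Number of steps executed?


Counter starts at 0. Counting sequence:
  Step 1: counter = 1
Counter reached 1 -> halt
Total steps = 1

1


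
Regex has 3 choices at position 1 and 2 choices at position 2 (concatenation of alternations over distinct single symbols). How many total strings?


First group: 3 alternatives
Second group: 2 alternatives
Concatenation: each choice from group 1 pairs with each from group 2
Total = 3 x 2 = 6

6


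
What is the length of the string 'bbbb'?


String: 'bbbb'
Counting characters:
  'b' appears 4 time(s)
Total length = 0 + 4 = 4

4


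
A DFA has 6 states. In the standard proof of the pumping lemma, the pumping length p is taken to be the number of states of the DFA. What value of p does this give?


Pumping lemma for regular languages (standard proof):
Take p = |Q|, the number of DFA states.
Any string of length >= |Q| passes through |Q|+1 states while reading its first |Q| symbols,
so by pigeonhole some state repeats, giving the loop that can be pumped.
Here |Q| = 6
Therefore the proof uses p = 6

6


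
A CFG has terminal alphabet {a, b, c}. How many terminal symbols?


Terminal symbols: a, b, c
Counting each: a (#1), b (#2), c (#3)
Total = 3

3


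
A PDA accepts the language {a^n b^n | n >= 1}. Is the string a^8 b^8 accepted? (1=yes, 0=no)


Language requires equal numbers of a's and b's
PDA pushes for each 'a', pops for each 'b'
Number of a's = 8
Number of b's = 8
8 == 8 -> Accept

1


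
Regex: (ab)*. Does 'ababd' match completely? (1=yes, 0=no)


Pattern: (ab)*
String: 'ababd'
Pattern requires: zero or more repetitions of 'ab'
Length 5 is odd -> cannot be (ab)* -> no match
Result: 0

0


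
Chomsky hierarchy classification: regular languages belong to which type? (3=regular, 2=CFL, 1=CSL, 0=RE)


Chomsky hierarchy levels:
  Type 3: Regular (DFA/NFA/regex)
  Type 2: Context-free (PDA)
  Type 1: Context-sensitive
  Type 0: Recursively enumerable (TM)
'regular' corresponds to Type 3

3


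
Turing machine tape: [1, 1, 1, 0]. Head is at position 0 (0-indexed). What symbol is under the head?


Tape: [1, 1, 1, 0]
Positions: 0 1 2 3
Values:    1 1 1 0
Head at position 0
tape[0] = 1

1


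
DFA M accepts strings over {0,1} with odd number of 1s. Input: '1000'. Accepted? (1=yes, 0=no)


DFA has 2 states: q_even (start, accept=no) and q_odd
Processing string '1000' character by character:
  Position 0: read '1', 1-count=1 -> q_odd
  Position 1: read '0', 1-count=1 -> q_odd (no change)
  Position 2: read '0', 1-count=1 -> q_odd (no change)
  Position 3: read '0', 1-count=1 -> q_odd (no change)
Final state: q_odd, total 1s = 1 (odd); the DFA requires an odd count -> accept

1


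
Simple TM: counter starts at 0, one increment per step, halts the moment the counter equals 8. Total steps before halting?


Counter starts at 0. Counting sequence:
  Step 1: counter = 1
  Step 2: counter = 2
  Step 3: counter = 3
  Step 4: counter = 4
  Step 5: counter = 5
  Step 6: counter = 6
  Step 7: counter = 7
  Step 8: counter = 8
Counter reached 8 -> halt
Total steps = 8

8


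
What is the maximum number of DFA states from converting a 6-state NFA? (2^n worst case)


NFA has 6 states
Subset construction: each DFA state = subset of NFA states
Maximum subsets = 2^6
2^6 = 64

64


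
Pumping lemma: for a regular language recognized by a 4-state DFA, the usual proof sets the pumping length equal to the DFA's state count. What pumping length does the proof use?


Pumping lemma for regular languages (standard proof):
Take p = |Q|, the number of DFA states.
Any string of length >= |Q| passes through |Q|+1 states while reading its first |Q| symbols,
so by pigeonhole some state repeats, giving the loop that can be pumped.
Here |Q| = 4
Therefore the proof uses p = 4

4


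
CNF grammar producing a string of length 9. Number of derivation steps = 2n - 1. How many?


Chomsky Normal Form derivation:
String length n = 9
Each step either:
  - Splits a nonterminal into two (n-1 such steps)
  - Converts a nonterminal to terminal (n such steps)
Total = (n-1) + n = 2n - 1
= 2(9) - 1
= 18 - 1
= 17

17


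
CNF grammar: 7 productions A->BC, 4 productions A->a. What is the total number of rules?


CNF allows two rule forms:
  A -> BC (binary): 7 rules
  A -> a (terminal): 4 rules
Total = 7 + 4 = 11

11


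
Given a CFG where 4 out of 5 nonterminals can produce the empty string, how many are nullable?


Nonterminals: {S, A, B, C, D}
A nonterminal is nullable if it can derive epsilon
Counting nullable nonterminals: 4
Total nullable = 4

4


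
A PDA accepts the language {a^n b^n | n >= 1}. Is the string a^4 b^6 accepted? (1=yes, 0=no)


Language requires equal numbers of a's and b's
PDA pushes for each 'a', pops for each 'b'
Number of a's = 4
Number of b's = 6
4 != 6 -> Reject

0


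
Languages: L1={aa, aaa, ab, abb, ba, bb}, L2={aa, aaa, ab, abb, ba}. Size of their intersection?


L1 = {aa, aaa, ab, abb, ba, bb}
L2 = {aa, aaa, ab, abb, ba}
Checking each string in L1 against L2:
  'aa': in L2? Yes
  'aaa': in L2? Yes
  'ab': in L2? Yes
  'abb': in L2? Yes
  'ba': in L2? Yes
  'bb': in L2? No
Intersection = {aa, aaa, ab, abb, ba}
|L1 ∩ L2| = 5

5


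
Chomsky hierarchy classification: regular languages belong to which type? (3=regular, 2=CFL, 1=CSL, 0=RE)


Chomsky hierarchy levels:
  Type 3: Regular (DFA/NFA/regex)
  Type 2: Context-free (PDA)
  Type 1: Context-sensitive
  Type 0: Recursively enumerable (TM)
'regular' corresponds to Type 3

3
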